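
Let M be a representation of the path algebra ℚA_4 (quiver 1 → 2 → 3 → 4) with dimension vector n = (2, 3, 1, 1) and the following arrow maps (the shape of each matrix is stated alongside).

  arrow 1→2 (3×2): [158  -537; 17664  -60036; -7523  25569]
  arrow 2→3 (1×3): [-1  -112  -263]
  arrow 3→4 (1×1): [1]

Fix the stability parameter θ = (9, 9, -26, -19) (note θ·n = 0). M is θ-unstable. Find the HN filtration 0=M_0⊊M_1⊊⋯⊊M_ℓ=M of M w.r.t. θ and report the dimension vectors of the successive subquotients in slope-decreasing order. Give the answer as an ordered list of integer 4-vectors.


Via rank(M_{q-1}∘⋯∘M_p): M ≅ I[1,2], I[1,4], I[2,2].
μ_θ-semistable layers: μ^(1)=9; μ^(2)=-27/4

((1, 2, 0, 0); (1, 1, 1, 1))


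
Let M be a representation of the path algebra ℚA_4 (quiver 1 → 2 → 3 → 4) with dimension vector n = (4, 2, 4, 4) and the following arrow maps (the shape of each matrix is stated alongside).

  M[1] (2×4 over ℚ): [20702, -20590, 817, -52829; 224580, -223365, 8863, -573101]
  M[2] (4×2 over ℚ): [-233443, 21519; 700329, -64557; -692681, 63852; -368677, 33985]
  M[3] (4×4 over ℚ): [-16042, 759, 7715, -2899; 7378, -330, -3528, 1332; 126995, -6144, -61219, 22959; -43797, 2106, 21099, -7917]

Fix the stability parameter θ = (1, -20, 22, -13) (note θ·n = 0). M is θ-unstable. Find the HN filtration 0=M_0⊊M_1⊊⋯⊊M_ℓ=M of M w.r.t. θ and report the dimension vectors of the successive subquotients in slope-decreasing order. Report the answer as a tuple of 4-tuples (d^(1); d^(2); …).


Barcode: M ≅ I[1,1]^2, I[1,4]^2, I[3,3], I[3,4], I[4,4]. HN layers by μ_θ (5 steps, strictly decreasing):
  μ^(1)=22; μ^(2)=9/2; μ^(3)=1; μ^(4)=-19/2; μ^(5)=-13

((0, 0, 1, 0); (0, 0, 3, 3); (2, 0, 0, 0); (2, 2, 0, 0); (0, 0, 0, 1))


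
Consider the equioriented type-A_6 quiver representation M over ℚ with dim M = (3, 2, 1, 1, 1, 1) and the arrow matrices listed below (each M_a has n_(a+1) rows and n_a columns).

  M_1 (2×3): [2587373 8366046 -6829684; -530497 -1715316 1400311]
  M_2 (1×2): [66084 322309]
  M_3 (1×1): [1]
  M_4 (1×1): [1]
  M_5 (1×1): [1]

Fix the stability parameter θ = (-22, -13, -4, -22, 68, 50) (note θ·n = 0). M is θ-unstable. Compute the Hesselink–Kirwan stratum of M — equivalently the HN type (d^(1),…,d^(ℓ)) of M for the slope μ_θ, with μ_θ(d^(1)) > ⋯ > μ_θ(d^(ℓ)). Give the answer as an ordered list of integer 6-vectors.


Barcode: M ≅ I[1,1], I[1,2], I[1,6]. HN layers by μ_θ (3 steps, strictly decreasing):
  μ^(1)=59; μ^(2)=-13; μ^(3)=-22

((0, 0, 0, 0, 1, 1); (0, 2, 1, 1, 0, 0); (3, 0, 0, 0, 0, 0))


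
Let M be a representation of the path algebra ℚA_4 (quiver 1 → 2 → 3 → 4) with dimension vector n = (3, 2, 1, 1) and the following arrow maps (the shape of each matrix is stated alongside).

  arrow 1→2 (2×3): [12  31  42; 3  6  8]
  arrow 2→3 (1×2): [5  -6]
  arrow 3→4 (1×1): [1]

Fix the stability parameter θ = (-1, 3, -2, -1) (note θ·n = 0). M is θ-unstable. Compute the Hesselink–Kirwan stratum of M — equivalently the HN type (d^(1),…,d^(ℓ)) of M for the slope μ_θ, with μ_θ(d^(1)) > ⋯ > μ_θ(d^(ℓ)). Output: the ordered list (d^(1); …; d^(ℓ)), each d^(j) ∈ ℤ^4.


Interval decomposition of M: I[1,1], I[1,2], I[1,4].
HN type (ℓ=3): μ^(1)=3; μ^(2)=0; μ^(3)=-1

((0, 1, 0, 0); (0, 1, 1, 1); (3, 0, 0, 0))


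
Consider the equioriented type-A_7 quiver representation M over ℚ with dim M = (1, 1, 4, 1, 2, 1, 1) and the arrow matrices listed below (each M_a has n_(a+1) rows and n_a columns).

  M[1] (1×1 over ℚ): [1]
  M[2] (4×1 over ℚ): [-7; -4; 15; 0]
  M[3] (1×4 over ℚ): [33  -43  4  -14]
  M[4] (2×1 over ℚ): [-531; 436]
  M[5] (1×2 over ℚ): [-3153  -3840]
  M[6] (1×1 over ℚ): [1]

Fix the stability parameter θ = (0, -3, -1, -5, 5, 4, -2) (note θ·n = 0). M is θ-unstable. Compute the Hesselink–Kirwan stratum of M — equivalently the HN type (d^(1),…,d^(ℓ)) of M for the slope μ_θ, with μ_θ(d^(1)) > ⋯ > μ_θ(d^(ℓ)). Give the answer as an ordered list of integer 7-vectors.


Barcode: M ≅ I[1,7], I[3,3]^3, I[5,5]. HN layers by μ_θ (4 steps, strictly decreasing):
  μ^(1)=5; μ^(2)=7/3; μ^(3)=-1; μ^(4)=-9/4

((0, 0, 0, 0, 1, 0, 0); (0, 0, 0, 0, 1, 1, 1); (0, 0, 3, 0, 0, 0, 0); (1, 1, 1, 1, 0, 0, 0))


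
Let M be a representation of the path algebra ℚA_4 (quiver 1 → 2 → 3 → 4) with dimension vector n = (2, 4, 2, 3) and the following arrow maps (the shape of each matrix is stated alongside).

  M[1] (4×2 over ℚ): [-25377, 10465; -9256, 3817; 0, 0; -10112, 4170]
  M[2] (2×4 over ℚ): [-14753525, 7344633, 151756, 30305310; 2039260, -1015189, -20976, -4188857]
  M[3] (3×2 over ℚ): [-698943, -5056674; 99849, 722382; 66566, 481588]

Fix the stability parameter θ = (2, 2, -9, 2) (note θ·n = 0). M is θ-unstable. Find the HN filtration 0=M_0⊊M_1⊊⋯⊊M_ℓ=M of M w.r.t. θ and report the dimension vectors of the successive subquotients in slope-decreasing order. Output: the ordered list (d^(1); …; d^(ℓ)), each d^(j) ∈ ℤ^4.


Barcode: M ≅ I[1,3], I[1,4], I[2,2]^2, I[4,4]^2. HN layers by μ_θ (2 steps, strictly decreasing):
  μ^(1)=2; μ^(2)=-5/3

((0, 2, 0, 3); (2, 2, 2, 0))


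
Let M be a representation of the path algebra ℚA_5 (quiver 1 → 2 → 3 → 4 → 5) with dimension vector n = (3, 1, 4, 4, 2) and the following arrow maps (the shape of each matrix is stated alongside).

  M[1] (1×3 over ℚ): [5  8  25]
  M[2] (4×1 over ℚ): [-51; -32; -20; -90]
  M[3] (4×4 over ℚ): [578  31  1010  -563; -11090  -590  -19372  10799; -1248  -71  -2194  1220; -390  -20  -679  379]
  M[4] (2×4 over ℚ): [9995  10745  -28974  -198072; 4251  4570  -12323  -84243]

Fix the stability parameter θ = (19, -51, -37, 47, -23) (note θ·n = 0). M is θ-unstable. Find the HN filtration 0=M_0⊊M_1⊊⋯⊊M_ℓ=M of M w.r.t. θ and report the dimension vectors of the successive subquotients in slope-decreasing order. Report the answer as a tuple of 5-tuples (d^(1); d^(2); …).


Interval decomposition of M: I[1,1]^2, I[1,3], I[3,4], I[3,5]^2, I[4,4].
HN type (ℓ=5): μ^(1)=47; μ^(2)=19; μ^(3)=12; μ^(4)=-23; μ^(5)=-37

((0, 0, 0, 2, 0); (2, 0, 0, 0, 0); (0, 0, 0, 2, 2); (1, 1, 1, 0, 0); (0, 0, 3, 0, 0))


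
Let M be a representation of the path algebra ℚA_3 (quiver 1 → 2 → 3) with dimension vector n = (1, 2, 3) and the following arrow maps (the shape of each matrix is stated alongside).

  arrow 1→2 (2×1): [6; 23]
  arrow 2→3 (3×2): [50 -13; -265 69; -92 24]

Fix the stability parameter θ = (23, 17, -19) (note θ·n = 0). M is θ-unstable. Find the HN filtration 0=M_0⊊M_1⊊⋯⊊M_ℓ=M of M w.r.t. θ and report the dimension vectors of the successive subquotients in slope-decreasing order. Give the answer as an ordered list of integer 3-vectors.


Via rank(M_{q-1}∘⋯∘M_p): M ≅ I[1,3], I[2,3], I[3,3].
μ_θ-semistable layers: μ^(1)=7; μ^(2)=-1; μ^(3)=-19

((1, 1, 1); (0, 1, 1); (0, 0, 1))


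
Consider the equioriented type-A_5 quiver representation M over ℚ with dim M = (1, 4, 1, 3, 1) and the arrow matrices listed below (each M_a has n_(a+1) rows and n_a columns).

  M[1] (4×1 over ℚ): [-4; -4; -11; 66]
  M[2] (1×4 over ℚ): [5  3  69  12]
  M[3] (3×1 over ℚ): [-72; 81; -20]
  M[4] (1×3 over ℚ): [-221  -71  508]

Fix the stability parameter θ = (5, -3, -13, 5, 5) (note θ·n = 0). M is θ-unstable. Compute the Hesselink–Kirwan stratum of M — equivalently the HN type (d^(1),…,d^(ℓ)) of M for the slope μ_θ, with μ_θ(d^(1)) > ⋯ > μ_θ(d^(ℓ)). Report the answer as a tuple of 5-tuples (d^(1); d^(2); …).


Interval decomposition of M: I[1,5], I[2,2]^3, I[4,4]^2.
HN type (ℓ=3): μ^(1)=5; μ^(2)=-3; μ^(3)=-11/3

((0, 0, 0, 3, 1); (0, 3, 0, 0, 0); (1, 1, 1, 0, 0))


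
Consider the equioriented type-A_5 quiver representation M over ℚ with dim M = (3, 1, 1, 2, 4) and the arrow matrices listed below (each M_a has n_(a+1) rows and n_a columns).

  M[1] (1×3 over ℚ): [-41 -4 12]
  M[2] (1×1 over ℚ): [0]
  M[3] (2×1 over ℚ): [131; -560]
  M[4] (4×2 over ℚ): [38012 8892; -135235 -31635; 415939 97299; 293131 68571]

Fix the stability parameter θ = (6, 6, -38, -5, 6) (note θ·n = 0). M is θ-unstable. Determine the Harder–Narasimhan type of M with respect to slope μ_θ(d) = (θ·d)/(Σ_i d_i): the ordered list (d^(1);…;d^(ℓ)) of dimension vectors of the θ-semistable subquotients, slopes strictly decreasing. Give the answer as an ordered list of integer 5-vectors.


Barcode: M ≅ I[1,1]^2, I[1,2], I[3,5], I[4,4], I[5,5]^3. HN layers by μ_θ (3 steps, strictly decreasing):
  μ^(1)=6; μ^(2)=-5; μ^(3)=-38

((3, 1, 0, 0, 4); (0, 0, 0, 2, 0); (0, 0, 1, 0, 0))


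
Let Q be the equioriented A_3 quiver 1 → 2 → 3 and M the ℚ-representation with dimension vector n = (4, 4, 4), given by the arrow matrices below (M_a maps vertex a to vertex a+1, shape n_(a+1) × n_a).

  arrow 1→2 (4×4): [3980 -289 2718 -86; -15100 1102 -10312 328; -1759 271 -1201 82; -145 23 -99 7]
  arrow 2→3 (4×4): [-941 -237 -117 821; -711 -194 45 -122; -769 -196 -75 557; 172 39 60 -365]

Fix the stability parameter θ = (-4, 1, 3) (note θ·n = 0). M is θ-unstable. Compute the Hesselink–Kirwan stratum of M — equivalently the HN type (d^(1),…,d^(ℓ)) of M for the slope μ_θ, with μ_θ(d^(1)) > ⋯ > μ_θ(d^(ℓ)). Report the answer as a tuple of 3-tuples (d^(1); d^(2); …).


Interval decomposition of M: I[1,1], I[1,2], I[1,3]^2, I[2,3], I[3,3].
HN type (ℓ=3): μ^(1)=3; μ^(2)=1; μ^(3)=-4

((0, 0, 4); (0, 4, 0); (4, 0, 0))


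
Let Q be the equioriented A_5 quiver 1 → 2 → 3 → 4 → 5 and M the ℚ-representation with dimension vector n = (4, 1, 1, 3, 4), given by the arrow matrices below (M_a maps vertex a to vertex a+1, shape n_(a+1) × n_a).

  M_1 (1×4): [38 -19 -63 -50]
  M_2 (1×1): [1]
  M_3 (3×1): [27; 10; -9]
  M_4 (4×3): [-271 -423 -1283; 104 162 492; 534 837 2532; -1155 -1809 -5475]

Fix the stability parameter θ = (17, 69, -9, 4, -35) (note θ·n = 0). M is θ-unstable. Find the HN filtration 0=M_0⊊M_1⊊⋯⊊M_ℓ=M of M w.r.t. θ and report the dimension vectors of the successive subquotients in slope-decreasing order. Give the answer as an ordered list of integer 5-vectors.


Interval decomposition of M: I[1,1]^3, I[1,4], I[4,5]^2, I[5,5]^2.
HN type (ℓ=4): μ^(1)=64/3; μ^(2)=17; μ^(3)=-31/2; μ^(4)=-35

((0, 1, 1, 1, 0); (4, 0, 0, 0, 0); (0, 0, 0, 2, 2); (0, 0, 0, 0, 2))


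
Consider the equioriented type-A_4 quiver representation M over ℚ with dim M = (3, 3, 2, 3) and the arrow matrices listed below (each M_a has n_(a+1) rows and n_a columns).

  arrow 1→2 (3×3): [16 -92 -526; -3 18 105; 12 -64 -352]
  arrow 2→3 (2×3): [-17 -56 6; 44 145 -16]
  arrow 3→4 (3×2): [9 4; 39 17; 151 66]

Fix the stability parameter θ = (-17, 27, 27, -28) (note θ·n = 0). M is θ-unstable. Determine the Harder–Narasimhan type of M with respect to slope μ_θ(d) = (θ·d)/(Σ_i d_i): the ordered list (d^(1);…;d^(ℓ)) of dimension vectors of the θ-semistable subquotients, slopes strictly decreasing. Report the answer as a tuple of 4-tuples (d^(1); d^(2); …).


Interval decomposition of M: I[1,1], I[1,4]^2, I[2,2], I[4,4].
HN type (ℓ=4): μ^(1)=27; μ^(2)=26/3; μ^(3)=-17; μ^(4)=-28

((0, 1, 0, 0); (0, 2, 2, 2); (3, 0, 0, 0); (0, 0, 0, 1))


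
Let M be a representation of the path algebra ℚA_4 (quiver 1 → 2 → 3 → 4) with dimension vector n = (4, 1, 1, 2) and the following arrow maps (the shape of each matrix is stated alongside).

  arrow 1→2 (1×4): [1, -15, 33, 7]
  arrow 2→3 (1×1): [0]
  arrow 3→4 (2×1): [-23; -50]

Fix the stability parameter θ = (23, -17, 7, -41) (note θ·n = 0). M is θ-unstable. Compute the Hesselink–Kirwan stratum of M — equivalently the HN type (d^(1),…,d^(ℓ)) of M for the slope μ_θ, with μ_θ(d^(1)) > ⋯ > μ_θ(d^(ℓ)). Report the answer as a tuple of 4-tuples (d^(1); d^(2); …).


Interval decomposition of M: I[1,1]^3, I[1,2], I[3,4], I[4,4].
HN type (ℓ=4): μ^(1)=23; μ^(2)=3; μ^(3)=-17; μ^(4)=-41

((3, 0, 0, 0); (1, 1, 0, 0); (0, 0, 1, 1); (0, 0, 0, 1))


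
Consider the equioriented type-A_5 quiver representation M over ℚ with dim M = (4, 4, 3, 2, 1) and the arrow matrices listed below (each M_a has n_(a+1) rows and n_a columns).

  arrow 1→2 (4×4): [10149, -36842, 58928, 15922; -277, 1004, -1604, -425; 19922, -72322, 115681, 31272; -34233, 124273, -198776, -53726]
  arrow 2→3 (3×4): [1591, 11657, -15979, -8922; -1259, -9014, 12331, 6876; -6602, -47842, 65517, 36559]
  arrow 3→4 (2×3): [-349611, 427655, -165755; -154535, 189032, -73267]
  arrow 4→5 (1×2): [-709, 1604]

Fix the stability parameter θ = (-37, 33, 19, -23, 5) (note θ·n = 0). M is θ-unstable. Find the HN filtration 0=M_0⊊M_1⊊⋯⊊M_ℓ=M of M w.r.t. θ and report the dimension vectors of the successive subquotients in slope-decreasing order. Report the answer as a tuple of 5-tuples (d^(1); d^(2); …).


Via rank(M_{q-1}∘⋯∘M_p): M ≅ I[1,2], I[1,3], I[1,4], I[1,5].
μ_θ-semistable layers: μ^(1)=33; μ^(2)=26; μ^(3)=29/3; μ^(4)=17/2; μ^(5)=-37

((0, 1, 0, 0, 0); (0, 1, 1, 0, 0); (0, 1, 1, 1, 0); (0, 1, 1, 1, 1); (4, 0, 0, 0, 0))


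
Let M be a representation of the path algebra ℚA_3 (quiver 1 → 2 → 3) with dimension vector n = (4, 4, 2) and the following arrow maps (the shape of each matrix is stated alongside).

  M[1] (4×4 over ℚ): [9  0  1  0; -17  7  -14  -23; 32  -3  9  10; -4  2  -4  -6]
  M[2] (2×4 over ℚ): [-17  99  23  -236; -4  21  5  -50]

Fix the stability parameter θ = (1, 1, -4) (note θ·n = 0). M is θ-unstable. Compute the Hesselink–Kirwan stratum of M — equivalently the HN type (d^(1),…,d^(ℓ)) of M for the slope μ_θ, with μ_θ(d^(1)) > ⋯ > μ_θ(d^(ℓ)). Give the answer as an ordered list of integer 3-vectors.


Via rank(M_{q-1}∘⋯∘M_p): M ≅ I[1,2]^2, I[1,3]^2.
μ_θ-semistable layers: μ^(1)=1; μ^(2)=-2/3

((2, 2, 0); (2, 2, 2))


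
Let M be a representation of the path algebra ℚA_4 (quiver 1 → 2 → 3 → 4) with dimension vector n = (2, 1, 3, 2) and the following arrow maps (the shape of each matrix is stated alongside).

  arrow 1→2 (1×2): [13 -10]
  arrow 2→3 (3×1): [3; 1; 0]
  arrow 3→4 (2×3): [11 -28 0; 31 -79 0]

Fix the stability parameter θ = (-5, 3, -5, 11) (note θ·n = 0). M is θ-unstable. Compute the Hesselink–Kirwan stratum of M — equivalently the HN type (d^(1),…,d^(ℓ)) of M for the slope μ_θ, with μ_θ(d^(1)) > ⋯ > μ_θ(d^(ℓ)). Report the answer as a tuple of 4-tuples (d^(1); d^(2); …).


Barcode: M ≅ I[1,1], I[1,4], I[3,3], I[3,4]. HN layers by μ_θ (3 steps, strictly decreasing):
  μ^(1)=11; μ^(2)=-1; μ^(3)=-5

((0, 0, 0, 2); (0, 1, 1, 0); (2, 0, 2, 0))


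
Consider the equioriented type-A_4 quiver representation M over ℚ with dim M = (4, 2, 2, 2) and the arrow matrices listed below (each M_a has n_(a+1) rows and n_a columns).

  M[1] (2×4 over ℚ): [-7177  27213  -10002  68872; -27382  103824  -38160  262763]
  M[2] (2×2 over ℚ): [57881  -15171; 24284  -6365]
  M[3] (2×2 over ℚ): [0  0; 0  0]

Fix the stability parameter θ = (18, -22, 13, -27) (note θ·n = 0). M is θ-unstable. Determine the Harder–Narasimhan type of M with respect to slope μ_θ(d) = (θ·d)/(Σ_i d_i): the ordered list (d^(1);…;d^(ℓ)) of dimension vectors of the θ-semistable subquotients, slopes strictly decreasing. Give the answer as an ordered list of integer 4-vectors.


Barcode: M ≅ I[1,1]^2, I[1,3]^2, I[4,4]^2. HN layers by μ_θ (4 steps, strictly decreasing):
  μ^(1)=18; μ^(2)=13; μ^(3)=-2; μ^(4)=-27

((2, 0, 0, 0); (0, 0, 2, 0); (2, 2, 0, 0); (0, 0, 0, 2))


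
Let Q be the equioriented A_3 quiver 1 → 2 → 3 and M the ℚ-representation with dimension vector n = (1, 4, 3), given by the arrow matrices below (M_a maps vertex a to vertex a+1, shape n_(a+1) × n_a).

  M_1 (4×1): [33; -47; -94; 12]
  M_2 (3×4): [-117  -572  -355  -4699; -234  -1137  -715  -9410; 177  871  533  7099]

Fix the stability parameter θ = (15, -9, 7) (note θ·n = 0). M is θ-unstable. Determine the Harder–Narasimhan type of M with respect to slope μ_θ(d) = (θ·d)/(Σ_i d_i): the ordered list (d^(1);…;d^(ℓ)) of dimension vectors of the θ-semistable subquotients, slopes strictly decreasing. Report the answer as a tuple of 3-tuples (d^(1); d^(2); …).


Via rank(M_{q-1}∘⋯∘M_p): M ≅ I[1,3], I[2,2], I[2,3]^2.
μ_θ-semistable layers: μ^(1)=7; μ^(2)=3; μ^(3)=-9

((0, 0, 3); (1, 1, 0); (0, 3, 0))


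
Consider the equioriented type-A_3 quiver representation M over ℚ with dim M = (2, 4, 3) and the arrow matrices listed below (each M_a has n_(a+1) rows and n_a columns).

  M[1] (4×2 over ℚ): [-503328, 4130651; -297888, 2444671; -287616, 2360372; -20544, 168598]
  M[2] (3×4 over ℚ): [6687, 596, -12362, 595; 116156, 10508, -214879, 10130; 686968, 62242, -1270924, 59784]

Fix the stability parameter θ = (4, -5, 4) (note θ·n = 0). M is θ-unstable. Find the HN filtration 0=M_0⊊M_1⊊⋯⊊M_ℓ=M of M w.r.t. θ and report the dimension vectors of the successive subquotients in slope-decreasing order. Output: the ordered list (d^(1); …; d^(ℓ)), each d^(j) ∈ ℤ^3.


Barcode: M ≅ I[1,1], I[1,3], I[2,2], I[2,3]^2. HN layers by μ_θ (3 steps, strictly decreasing):
  μ^(1)=4; μ^(2)=-1/2; μ^(3)=-5

((1, 0, 3); (1, 1, 0); (0, 3, 0))


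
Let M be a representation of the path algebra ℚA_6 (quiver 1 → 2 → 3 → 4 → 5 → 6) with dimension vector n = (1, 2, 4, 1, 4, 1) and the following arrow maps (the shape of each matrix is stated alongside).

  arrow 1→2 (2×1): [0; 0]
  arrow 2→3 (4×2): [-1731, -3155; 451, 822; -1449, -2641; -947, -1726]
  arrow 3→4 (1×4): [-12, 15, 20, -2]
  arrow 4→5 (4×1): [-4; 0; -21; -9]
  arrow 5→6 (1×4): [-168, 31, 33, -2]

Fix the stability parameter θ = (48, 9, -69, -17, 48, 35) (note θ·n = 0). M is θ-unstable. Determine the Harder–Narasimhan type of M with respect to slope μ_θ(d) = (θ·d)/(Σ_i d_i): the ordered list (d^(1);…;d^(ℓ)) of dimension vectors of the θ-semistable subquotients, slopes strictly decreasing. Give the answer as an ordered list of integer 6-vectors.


Barcode: M ≅ I[1,1], I[2,3], I[2,6], I[3,3]^2, I[5,5]^3. HN layers by μ_θ (5 steps, strictly decreasing):
  μ^(1)=48; μ^(2)=83/2; μ^(3)=-17; μ^(4)=-30; μ^(5)=-69

((1, 0, 0, 0, 3, 0); (0, 0, 0, 0, 1, 1); (0, 0, 0, 1, 0, 0); (0, 2, 2, 0, 0, 0); (0, 0, 2, 0, 0, 0))


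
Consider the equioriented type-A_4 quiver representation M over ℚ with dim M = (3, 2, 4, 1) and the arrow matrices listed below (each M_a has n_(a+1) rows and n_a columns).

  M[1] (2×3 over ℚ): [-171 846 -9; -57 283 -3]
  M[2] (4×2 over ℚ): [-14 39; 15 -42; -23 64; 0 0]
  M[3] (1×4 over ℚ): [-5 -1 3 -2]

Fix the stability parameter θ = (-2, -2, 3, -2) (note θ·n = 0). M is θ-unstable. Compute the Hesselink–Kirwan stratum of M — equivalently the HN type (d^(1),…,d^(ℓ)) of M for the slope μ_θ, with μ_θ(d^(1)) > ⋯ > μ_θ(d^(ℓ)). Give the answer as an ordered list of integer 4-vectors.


Barcode: M ≅ I[1,1], I[1,3], I[1,4], I[3,3]^2. HN layers by μ_θ (3 steps, strictly decreasing):
  μ^(1)=3; μ^(2)=1/2; μ^(3)=-2

((0, 0, 3, 0); (0, 0, 1, 1); (3, 2, 0, 0))


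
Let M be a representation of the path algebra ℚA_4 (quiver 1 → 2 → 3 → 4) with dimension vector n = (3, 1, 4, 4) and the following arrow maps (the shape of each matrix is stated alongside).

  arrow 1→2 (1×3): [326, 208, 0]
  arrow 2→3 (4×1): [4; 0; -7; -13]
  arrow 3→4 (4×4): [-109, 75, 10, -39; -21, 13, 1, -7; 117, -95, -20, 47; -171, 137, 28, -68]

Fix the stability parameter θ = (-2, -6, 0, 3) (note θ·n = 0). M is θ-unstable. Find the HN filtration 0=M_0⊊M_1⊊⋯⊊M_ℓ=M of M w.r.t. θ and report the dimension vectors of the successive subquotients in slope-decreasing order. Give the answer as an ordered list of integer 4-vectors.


Barcode: M ≅ I[1,1]^2, I[1,4], I[3,3], I[3,4]^2, I[4,4]. HN layers by μ_θ (4 steps, strictly decreasing):
  μ^(1)=3; μ^(2)=0; μ^(3)=-2; μ^(4)=-4

((0, 0, 0, 4); (0, 0, 4, 0); (2, 0, 0, 0); (1, 1, 0, 0))


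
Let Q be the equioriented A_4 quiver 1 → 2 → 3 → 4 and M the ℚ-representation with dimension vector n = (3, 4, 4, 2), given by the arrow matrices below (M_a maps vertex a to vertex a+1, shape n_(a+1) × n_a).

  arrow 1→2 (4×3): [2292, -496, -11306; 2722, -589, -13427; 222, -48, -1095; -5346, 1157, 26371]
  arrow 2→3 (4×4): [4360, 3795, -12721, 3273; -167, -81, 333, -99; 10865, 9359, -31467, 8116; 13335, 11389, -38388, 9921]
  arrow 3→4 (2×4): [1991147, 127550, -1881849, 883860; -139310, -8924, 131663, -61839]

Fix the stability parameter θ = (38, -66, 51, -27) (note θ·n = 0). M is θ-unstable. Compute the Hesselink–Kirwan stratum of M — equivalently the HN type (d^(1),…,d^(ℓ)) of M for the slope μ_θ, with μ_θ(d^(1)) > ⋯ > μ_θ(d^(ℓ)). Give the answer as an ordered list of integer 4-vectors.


Interval decomposition of M: I[1,1], I[1,4]^2, I[2,3]^2.
HN type (ℓ=5): μ^(1)=51; μ^(2)=38; μ^(3)=12; μ^(4)=-14; μ^(5)=-66

((0, 0, 2, 0); (1, 0, 0, 0); (0, 0, 2, 2); (2, 2, 0, 0); (0, 2, 0, 0))


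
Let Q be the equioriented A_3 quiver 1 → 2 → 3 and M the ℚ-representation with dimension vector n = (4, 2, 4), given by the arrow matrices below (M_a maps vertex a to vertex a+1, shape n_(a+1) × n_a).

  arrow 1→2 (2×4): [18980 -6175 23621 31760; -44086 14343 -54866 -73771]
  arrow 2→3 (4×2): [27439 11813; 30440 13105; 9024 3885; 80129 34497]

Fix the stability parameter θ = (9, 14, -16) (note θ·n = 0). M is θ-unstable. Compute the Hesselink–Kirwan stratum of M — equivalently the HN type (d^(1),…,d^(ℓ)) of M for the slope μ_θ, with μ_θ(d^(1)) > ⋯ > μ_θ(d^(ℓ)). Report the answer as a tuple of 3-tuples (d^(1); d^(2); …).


Interval decomposition of M: I[1,1]^2, I[1,3]^2, I[3,3]^2.
HN type (ℓ=3): μ^(1)=9; μ^(2)=7/3; μ^(3)=-16

((2, 0, 0); (2, 2, 2); (0, 0, 2))


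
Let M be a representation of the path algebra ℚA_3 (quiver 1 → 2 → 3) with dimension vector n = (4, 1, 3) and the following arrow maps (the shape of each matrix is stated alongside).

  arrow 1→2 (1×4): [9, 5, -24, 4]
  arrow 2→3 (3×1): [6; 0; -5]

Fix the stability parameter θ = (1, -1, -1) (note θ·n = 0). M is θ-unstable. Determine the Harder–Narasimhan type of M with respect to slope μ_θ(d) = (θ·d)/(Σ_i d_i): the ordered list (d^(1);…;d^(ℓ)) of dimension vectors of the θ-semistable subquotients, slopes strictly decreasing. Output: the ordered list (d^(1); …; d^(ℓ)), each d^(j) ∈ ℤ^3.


Barcode: M ≅ I[1,1]^3, I[1,3], I[3,3]^2. HN layers by μ_θ (3 steps, strictly decreasing):
  μ^(1)=1; μ^(2)=-1/3; μ^(3)=-1

((3, 0, 0); (1, 1, 1); (0, 0, 2))


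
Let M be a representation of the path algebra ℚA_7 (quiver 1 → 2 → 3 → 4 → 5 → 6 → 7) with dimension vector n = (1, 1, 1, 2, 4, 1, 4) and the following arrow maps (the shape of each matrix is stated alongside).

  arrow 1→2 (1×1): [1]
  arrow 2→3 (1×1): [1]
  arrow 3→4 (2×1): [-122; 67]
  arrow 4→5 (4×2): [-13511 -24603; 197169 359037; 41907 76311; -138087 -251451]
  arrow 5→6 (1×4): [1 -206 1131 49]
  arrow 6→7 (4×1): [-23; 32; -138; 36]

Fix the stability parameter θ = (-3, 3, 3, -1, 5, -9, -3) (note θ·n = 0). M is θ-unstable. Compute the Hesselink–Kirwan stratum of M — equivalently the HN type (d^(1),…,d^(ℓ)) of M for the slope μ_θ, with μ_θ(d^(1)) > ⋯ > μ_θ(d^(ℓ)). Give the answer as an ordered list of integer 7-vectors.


Barcode: M ≅ I[1,7], I[4,4], I[5,5]^3, I[7,7]^3. HN layers by μ_θ (4 steps, strictly decreasing):
  μ^(1)=5; μ^(2)=-1/3; μ^(3)=-1; μ^(4)=-3

((0, 0, 0, 0, 3, 0, 0); (0, 1, 1, 1, 1, 1, 1); (0, 0, 0, 1, 0, 0, 0); (1, 0, 0, 0, 0, 0, 3))


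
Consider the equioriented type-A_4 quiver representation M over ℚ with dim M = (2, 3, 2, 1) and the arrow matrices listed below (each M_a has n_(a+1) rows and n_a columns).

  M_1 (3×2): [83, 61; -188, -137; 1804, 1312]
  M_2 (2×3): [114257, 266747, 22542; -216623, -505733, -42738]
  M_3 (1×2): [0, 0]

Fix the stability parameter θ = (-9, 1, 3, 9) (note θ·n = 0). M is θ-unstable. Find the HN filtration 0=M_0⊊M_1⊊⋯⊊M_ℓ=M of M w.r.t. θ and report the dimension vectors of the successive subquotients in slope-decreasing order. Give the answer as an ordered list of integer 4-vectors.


Barcode: M ≅ I[1,2], I[1,3], I[2,2], I[3,3], I[4,4]. HN layers by μ_θ (4 steps, strictly decreasing):
  μ^(1)=9; μ^(2)=3; μ^(3)=1; μ^(4)=-9

((0, 0, 0, 1); (0, 0, 2, 0); (0, 3, 0, 0); (2, 0, 0, 0))


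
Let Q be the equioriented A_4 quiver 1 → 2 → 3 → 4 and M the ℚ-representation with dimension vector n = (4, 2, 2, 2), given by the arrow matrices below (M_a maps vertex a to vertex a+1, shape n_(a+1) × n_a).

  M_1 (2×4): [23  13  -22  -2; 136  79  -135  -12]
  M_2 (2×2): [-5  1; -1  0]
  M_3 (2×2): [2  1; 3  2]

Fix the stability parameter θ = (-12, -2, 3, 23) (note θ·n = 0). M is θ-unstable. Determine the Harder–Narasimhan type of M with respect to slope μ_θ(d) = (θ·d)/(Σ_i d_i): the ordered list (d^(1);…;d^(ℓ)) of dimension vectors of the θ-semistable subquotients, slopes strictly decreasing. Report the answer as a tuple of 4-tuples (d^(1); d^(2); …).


Interval decomposition of M: I[1,1]^2, I[1,4]^2.
HN type (ℓ=4): μ^(1)=23; μ^(2)=3; μ^(3)=-2; μ^(4)=-12

((0, 0, 0, 2); (0, 0, 2, 0); (0, 2, 0, 0); (4, 0, 0, 0))


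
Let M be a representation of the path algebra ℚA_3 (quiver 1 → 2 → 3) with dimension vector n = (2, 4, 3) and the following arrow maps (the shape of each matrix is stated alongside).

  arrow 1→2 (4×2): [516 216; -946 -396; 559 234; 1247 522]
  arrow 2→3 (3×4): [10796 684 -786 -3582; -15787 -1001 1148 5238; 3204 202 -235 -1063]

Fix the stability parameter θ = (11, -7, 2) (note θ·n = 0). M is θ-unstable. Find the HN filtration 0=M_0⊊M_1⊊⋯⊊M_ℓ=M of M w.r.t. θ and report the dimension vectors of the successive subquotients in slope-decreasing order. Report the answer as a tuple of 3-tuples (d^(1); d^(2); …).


Via rank(M_{q-1}∘⋯∘M_p): M ≅ I[1,1], I[1,3], I[2,2], I[2,3]^2.
μ_θ-semistable layers: μ^(1)=11; μ^(2)=2; μ^(3)=-7

((1, 0, 0); (1, 1, 3); (0, 3, 0))


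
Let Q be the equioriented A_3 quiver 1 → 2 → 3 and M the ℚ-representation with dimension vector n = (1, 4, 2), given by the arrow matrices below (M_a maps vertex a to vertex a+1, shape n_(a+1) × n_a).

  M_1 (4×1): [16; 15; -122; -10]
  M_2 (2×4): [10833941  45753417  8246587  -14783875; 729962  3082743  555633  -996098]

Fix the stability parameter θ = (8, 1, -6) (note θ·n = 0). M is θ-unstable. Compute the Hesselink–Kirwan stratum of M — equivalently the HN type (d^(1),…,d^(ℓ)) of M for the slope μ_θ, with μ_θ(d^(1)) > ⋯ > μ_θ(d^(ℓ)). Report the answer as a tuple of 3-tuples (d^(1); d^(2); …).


Interval decomposition of M: I[1,3], I[2,2]^2, I[2,3].
HN type (ℓ=2): μ^(1)=1; μ^(2)=-5/2

((1, 3, 1); (0, 1, 1))


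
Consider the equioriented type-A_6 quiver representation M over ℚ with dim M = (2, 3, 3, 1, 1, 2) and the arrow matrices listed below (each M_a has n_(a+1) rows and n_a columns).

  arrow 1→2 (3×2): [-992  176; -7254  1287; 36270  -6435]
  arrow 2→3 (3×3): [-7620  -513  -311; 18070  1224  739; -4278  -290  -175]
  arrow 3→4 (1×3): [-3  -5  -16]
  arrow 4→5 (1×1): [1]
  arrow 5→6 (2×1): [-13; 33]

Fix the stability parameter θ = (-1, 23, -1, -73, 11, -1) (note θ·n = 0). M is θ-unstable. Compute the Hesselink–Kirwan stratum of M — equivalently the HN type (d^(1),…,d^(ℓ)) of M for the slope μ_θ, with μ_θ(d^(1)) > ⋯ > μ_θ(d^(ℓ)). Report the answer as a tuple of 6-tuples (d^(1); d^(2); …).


Barcode: M ≅ I[1,1], I[1,6], I[2,3]^2, I[6,6]. HN layers by μ_θ (4 steps, strictly decreasing):
  μ^(1)=11; μ^(2)=5; μ^(3)=-1; μ^(4)=-13

((0, 2, 2, 0, 0, 0); (0, 0, 0, 0, 1, 1); (1, 0, 0, 0, 0, 1); (1, 1, 1, 1, 0, 0))


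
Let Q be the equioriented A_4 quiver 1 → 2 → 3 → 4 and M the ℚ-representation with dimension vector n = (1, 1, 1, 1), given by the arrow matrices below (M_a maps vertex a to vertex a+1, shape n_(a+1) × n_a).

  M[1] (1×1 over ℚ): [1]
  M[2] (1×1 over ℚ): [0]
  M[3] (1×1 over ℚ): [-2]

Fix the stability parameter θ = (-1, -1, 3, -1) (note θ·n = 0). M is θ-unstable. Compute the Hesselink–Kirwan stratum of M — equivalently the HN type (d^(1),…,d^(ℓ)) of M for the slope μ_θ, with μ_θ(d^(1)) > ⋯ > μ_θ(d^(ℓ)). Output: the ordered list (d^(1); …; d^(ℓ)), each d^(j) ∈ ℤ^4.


Interval decomposition of M: I[1,2], I[3,4].
HN type (ℓ=2): μ^(1)=1; μ^(2)=-1

((0, 0, 1, 1); (1, 1, 0, 0))


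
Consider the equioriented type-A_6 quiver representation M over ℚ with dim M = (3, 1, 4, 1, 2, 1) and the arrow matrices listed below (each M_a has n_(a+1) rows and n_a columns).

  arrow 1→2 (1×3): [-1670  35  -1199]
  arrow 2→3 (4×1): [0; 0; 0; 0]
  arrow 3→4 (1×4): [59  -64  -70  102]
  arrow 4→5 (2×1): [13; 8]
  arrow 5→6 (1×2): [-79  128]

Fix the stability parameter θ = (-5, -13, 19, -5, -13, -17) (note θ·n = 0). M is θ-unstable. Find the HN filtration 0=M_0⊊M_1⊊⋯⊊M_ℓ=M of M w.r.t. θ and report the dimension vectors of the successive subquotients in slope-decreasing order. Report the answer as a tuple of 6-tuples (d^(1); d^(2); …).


Barcode: M ≅ I[1,1]^2, I[1,2], I[3,3]^3, I[3,6], I[5,5]. HN layers by μ_θ (5 steps, strictly decreasing):
  μ^(1)=19; μ^(2)=-4; μ^(3)=-5; μ^(4)=-9; μ^(5)=-13

((0, 0, 3, 0, 0, 0); (0, 0, 1, 1, 1, 1); (2, 0, 0, 0, 0, 0); (1, 1, 0, 0, 0, 0); (0, 0, 0, 0, 1, 0))


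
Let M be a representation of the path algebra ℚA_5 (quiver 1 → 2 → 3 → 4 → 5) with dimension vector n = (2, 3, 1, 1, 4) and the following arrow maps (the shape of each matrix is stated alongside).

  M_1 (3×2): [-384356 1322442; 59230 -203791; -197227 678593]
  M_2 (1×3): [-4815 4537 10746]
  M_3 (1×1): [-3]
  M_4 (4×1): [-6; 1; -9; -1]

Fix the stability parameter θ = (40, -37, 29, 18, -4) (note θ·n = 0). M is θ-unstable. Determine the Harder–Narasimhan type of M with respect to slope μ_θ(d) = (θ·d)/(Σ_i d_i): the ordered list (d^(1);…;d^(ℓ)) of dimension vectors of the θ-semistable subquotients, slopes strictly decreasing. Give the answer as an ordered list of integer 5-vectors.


Via rank(M_{q-1}∘⋯∘M_p): M ≅ I[1,2], I[1,5], I[2,2], I[5,5]^3.
μ_θ-semistable layers: μ^(1)=43/3; μ^(2)=3/2; μ^(3)=-4; μ^(4)=-37

((0, 0, 1, 1, 1); (2, 2, 0, 0, 0); (0, 0, 0, 0, 3); (0, 1, 0, 0, 0))


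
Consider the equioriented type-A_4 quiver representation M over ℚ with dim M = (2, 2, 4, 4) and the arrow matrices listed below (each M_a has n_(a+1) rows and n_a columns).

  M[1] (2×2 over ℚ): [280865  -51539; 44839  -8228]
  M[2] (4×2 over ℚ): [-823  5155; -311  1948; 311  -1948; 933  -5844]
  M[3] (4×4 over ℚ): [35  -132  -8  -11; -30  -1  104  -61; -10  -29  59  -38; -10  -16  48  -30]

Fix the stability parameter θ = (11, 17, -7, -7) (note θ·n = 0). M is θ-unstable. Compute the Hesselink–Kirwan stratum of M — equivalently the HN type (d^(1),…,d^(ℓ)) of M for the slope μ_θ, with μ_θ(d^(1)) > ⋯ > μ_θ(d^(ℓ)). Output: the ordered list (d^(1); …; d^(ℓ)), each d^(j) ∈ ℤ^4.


Via rank(M_{q-1}∘⋯∘M_p): M ≅ I[1,3], I[1,4], I[3,4]^2, I[4,4].
μ_θ-semistable layers: μ^(1)=7; μ^(2)=7/2; μ^(3)=-7

((1, 1, 1, 0); (1, 1, 1, 1); (0, 0, 2, 3))


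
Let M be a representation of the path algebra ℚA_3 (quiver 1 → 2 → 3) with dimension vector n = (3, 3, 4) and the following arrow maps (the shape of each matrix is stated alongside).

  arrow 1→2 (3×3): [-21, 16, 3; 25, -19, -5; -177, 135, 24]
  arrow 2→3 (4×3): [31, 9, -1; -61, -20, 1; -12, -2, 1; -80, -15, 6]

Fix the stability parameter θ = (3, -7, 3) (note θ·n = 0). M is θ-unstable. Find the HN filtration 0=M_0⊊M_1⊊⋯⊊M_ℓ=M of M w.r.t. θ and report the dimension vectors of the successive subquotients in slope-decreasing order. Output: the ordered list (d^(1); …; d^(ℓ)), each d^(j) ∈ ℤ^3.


Barcode: M ≅ I[1,3]^3, I[3,3]. HN layers by μ_θ (2 steps, strictly decreasing):
  μ^(1)=3; μ^(2)=-2

((0, 0, 4); (3, 3, 0))


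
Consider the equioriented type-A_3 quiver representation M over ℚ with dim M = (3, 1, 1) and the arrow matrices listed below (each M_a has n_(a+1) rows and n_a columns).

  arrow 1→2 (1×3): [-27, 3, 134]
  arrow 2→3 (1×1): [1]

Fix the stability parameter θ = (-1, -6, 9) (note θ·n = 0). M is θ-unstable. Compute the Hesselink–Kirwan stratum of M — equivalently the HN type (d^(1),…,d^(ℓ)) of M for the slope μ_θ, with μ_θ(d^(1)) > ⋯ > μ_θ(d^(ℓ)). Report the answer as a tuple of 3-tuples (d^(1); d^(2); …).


Interval decomposition of M: I[1,1]^2, I[1,3].
HN type (ℓ=3): μ^(1)=9; μ^(2)=-1; μ^(3)=-7/2

((0, 0, 1); (2, 0, 0); (1, 1, 0))


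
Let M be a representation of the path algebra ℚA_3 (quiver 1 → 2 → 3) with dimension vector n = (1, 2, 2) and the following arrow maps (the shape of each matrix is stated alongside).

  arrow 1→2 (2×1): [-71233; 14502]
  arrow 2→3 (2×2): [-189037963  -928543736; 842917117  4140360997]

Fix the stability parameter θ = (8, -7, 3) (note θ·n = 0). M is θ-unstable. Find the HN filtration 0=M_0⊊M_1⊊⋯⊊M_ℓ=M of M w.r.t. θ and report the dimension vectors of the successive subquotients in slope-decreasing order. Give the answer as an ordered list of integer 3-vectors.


Interval decomposition of M: I[1,3], I[2,3].
HN type (ℓ=3): μ^(1)=3; μ^(2)=1/2; μ^(3)=-7

((0, 0, 2); (1, 1, 0); (0, 1, 0))


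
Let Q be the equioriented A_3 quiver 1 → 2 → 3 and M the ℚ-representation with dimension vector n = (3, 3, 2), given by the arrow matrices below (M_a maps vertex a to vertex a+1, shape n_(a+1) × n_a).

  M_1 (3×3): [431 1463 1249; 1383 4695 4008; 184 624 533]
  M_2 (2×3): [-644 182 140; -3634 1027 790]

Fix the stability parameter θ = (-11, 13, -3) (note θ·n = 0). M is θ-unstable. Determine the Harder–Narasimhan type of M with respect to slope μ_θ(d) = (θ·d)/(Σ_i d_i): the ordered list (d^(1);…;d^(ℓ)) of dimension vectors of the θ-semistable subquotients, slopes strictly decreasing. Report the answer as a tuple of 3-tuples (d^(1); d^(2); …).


Barcode: M ≅ I[1,1], I[1,2], I[1,3], I[2,2], I[3,3]. HN layers by μ_θ (4 steps, strictly decreasing):
  μ^(1)=13; μ^(2)=5; μ^(3)=-3; μ^(4)=-11

((0, 2, 0); (0, 1, 1); (0, 0, 1); (3, 0, 0))


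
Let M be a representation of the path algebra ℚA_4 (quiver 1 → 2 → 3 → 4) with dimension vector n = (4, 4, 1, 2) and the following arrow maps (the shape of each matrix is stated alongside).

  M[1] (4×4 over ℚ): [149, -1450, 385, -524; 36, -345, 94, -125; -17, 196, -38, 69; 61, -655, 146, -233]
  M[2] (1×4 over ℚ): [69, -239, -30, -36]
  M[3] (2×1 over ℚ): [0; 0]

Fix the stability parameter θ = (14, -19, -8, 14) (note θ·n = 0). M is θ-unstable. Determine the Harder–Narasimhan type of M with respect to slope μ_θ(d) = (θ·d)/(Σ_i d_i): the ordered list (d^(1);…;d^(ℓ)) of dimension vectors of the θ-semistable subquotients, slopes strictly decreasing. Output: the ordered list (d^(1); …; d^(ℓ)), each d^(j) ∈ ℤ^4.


Via rank(M_{q-1}∘⋯∘M_p): M ≅ I[1,2]^3, I[1,3], I[4,4]^2.
μ_θ-semistable layers: μ^(1)=14; μ^(2)=-5/2; μ^(3)=-13/3

((0, 0, 0, 2); (3, 3, 0, 0); (1, 1, 1, 0))


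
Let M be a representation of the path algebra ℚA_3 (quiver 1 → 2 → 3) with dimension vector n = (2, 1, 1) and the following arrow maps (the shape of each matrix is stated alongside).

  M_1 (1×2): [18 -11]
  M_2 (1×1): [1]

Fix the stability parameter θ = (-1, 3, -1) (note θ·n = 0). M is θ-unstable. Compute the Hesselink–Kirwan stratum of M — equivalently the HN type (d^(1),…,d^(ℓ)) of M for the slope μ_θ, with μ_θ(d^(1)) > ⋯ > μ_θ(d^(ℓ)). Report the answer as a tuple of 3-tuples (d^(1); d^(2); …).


Interval decomposition of M: I[1,1], I[1,3].
HN type (ℓ=2): μ^(1)=1; μ^(2)=-1

((0, 1, 1); (2, 0, 0))


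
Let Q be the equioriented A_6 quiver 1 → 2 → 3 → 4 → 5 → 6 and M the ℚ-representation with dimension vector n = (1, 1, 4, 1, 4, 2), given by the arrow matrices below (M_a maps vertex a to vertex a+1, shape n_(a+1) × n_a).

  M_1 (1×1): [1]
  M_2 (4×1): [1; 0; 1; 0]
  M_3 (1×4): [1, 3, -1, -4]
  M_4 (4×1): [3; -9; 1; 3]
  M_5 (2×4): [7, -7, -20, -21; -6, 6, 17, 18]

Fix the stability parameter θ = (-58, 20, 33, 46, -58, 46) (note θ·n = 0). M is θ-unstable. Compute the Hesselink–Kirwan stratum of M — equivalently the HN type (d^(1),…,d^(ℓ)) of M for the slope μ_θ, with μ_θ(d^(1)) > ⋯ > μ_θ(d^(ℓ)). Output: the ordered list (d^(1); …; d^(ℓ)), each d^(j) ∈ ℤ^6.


Barcode: M ≅ I[1,3], I[3,3]^2, I[3,6], I[5,5]^2, I[5,6]. HN layers by μ_θ (5 steps, strictly decreasing):
  μ^(1)=46; μ^(2)=33; μ^(3)=20; μ^(4)=7; μ^(5)=-58

((0, 0, 0, 0, 0, 2); (0, 0, 3, 0, 0, 0); (0, 1, 0, 0, 0, 0); (0, 0, 1, 1, 1, 0); (1, 0, 0, 0, 3, 0))


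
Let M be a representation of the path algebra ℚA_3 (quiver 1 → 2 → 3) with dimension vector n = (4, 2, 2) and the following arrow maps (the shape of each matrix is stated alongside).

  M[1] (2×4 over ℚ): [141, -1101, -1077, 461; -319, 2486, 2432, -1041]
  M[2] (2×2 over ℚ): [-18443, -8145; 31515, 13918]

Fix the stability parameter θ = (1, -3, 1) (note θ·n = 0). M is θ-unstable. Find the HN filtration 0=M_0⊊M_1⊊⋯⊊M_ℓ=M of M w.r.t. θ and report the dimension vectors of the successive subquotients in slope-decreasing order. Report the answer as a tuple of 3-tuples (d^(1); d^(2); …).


Via rank(M_{q-1}∘⋯∘M_p): M ≅ I[1,1]^2, I[1,3]^2.
μ_θ-semistable layers: μ^(1)=1; μ^(2)=-1

((2, 0, 2); (2, 2, 0))


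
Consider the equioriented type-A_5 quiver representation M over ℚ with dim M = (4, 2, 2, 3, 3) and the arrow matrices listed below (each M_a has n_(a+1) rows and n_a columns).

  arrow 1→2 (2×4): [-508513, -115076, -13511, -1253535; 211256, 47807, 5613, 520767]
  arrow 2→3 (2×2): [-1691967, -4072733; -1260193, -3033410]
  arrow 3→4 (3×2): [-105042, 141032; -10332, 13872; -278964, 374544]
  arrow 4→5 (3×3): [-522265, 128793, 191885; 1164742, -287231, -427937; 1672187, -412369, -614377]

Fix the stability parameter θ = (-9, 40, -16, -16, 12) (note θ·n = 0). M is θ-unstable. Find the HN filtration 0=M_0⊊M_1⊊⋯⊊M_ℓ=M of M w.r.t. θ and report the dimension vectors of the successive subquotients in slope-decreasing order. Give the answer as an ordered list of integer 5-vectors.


Barcode: M ≅ I[1,1]^2, I[1,3], I[1,5], I[4,4], I[4,5], I[5,5]. HN layers by μ_θ (4 steps, strictly decreasing):
  μ^(1)=12; μ^(2)=8/3; μ^(3)=-9; μ^(4)=-16

((0, 1, 1, 0, 3); (0, 1, 1, 1, 0); (4, 0, 0, 0, 0); (0, 0, 0, 2, 0))


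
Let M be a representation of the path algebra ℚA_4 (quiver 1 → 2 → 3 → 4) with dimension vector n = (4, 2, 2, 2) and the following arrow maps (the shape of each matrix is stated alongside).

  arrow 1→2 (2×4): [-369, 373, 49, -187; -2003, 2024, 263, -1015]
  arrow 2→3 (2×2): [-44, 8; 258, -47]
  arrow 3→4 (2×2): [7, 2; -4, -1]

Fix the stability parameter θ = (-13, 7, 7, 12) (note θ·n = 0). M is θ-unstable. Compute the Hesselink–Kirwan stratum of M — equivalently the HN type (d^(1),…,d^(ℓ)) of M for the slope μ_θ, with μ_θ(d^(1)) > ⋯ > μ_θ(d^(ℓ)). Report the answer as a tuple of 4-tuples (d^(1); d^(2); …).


Via rank(M_{q-1}∘⋯∘M_p): M ≅ I[1,1]^2, I[1,4]^2.
μ_θ-semistable layers: μ^(1)=12; μ^(2)=7; μ^(3)=-13

((0, 0, 0, 2); (0, 2, 2, 0); (4, 0, 0, 0))


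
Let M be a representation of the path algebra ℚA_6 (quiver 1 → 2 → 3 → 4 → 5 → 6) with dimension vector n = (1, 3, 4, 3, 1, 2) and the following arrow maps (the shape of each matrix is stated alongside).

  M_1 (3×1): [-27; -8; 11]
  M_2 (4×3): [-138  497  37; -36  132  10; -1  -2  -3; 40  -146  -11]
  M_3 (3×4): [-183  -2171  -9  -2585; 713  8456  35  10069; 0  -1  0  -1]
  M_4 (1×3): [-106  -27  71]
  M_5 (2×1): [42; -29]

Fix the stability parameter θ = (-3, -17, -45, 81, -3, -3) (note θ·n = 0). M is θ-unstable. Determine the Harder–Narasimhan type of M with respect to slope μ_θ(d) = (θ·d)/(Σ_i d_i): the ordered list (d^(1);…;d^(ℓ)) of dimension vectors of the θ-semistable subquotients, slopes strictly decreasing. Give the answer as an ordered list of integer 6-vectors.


Barcode: M ≅ I[1,6], I[2,3], I[2,4], I[3,4], I[6,6]. HN layers by μ_θ (6 steps, strictly decreasing):
  μ^(1)=81; μ^(2)=25; μ^(3)=-3; μ^(4)=-65/3; μ^(5)=-31; μ^(6)=-45

((0, 0, 0, 2, 0, 0); (0, 0, 0, 1, 1, 1); (0, 0, 0, 0, 0, 1); (1, 1, 1, 0, 0, 0); (0, 2, 2, 0, 0, 0); (0, 0, 1, 0, 0, 0))
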